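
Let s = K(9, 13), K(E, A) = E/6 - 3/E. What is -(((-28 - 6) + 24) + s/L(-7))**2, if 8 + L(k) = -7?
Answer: -822649/8100 ≈ -101.56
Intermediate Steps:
K(E, A) = -3/E + E/6 (K(E, A) = E*(1/6) - 3/E = E/6 - 3/E = -3/E + E/6)
s = 7/6 (s = -3/9 + (1/6)*9 = -3*1/9 + 3/2 = -1/3 + 3/2 = 7/6 ≈ 1.1667)
L(k) = -15 (L(k) = -8 - 7 = -15)
-(((-28 - 6) + 24) + s/L(-7))**2 = -(((-28 - 6) + 24) + (7/6)/(-15))**2 = -((-34 + 24) + (7/6)*(-1/15))**2 = -(-10 - 7/90)**2 = -(-907/90)**2 = -1*822649/8100 = -822649/8100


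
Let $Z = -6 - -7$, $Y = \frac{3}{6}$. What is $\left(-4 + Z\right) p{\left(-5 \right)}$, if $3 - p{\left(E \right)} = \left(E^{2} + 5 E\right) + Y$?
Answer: $- \frac{15}{2} \approx -7.5$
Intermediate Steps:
$Y = \frac{1}{2}$ ($Y = 3 \cdot \frac{1}{6} = \frac{1}{2} \approx 0.5$)
$p{\left(E \right)} = \frac{5}{2} - E^{2} - 5 E$ ($p{\left(E \right)} = 3 - \left(\left(E^{2} + 5 E\right) + \frac{1}{2}\right) = 3 - \left(\frac{1}{2} + E^{2} + 5 E\right) = \frac{5}{2} - E^{2} - 5 E$)
$Z = 1$ ($Z = -6 + 7 = 1$)
$\left(-4 + Z\right) p{\left(-5 \right)} = \left(-4 + 1\right) \left(\frac{5}{2} - \left(-5\right)^{2} - -25\right) = - 3 \left(\frac{5}{2} - 25 + 25\right) = \left(-3\right) \frac{5}{2} = - \frac{15}{2}$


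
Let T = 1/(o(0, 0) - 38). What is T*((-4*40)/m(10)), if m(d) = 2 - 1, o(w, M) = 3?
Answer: 32/7 ≈ 4.5714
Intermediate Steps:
m(d) = 1
T = -1/35 (T = 1/(3 - 38) = 1/(-35) = -1/35 ≈ -0.028571)
T*((-4*40)/m(10)) = -(-4*40)/(35*1) = -(-32)/7 = -1/35*(-160) = 32/7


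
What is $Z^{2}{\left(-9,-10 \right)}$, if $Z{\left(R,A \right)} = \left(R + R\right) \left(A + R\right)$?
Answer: $116964$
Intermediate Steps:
$Z{\left(R,A \right)} = 2 R \left(A + R\right)$
$Z^{2}{\left(-9,-10 \right)} = \left(2 \left(-9\right) \left(-10 - 9\right)\right)^{2} = \left(2 \left(-9\right) \left(-19\right)\right)^{2} = 342^{2} = 116964$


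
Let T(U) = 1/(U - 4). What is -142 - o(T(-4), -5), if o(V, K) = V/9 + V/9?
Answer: -5111/36 ≈ -141.97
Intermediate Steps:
T(U) = 1/(-4 + U)
o(V, K) = 2*V/9 (o(V, K) = V*(1/9) + V*(1/9) = V/9 + V/9 = 2*V/9)
-142 - o(T(-4), -5) = -142 - 2/(9*(-4 - 4)) = -142 - 2/(9*(-8)) = -142 - 2*(-1)/(9*8) = -142 - 1*(-1/36) = -142 + 1/36 = -5111/36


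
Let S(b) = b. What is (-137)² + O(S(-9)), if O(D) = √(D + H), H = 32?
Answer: 18769 + √23 ≈ 18774.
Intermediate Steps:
O(D) = √(32 + D) (O(D) = √(D + 32) = √(32 + D))
(-137)² + O(S(-9)) = (-137)² + √(32 - 9) = 18769 + √23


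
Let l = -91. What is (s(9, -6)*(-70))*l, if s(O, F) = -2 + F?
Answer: -50960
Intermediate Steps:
(s(9, -6)*(-70))*l = ((-2 - 6)*(-70))*(-91) = -8*(-70)*(-91) = 560*(-91) = -50960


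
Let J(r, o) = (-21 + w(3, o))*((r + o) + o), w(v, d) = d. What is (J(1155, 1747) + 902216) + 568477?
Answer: 9494867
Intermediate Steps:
J(r, o) = (-21 + o)*(r + 2*o) (J(r, o) = (-21 + o)*((r + o) + o) = (-21 + o)*((o + r) + o) = (-21 + o)*(r + 2*o))
(J(1155, 1747) + 902216) + 568477 = ((-42*1747 - 21*1155 + 2*1747² + 1747*1155) + 902216) + 568477 = ((-73374 - 24255 + 2*3052009 + 2017785) + 902216) + 568477 = ((-73374 - 24255 + 6104018 + 2017785) + 902216) + 568477 = (8024174 + 902216) + 568477 = 8926390 + 568477 = 9494867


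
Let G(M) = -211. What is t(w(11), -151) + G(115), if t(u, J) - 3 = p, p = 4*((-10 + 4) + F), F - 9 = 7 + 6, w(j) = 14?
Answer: -144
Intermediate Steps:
F = 22 (F = 9 + (7 + 6) = 9 + 13 = 22)
p = 64 (p = 4*((-10 + 4) + 22) = 4*(-6 + 22) = 4*16 = 64)
t(u, J) = 67 (t(u, J) = 3 + 64 = 67)
t(w(11), -151) + G(115) = 67 - 211 = -144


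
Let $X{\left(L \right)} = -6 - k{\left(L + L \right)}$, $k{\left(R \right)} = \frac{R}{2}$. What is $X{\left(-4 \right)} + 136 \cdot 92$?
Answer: $12510$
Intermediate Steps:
$k{\left(R \right)} = \frac{R}{2}$ ($k{\left(R \right)} = R \frac{1}{2} = \frac{R}{2}$)
$X{\left(L \right)} = -6 - L$ ($X{\left(L \right)} = -6 - \frac{L + L}{2} = -6 - \frac{2 L}{2} = -6 - L$)
$X{\left(-4 \right)} + 136 \cdot 92 = \left(-6 - -4\right) + 136 \cdot 92 = \left(-6 + 4\right) + 12512 = -2 + 12512 = 12510$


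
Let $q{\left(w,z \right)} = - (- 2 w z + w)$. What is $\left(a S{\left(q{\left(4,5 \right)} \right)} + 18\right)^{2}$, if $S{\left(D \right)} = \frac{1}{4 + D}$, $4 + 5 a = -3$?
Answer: $\frac{12909649}{40000} \approx 322.74$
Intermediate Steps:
$q{\left(w,z \right)} = - w + 2 w z$ ($q{\left(w,z \right)} = - (- 2 w z + w) = - (w - 2 w z) = - w + 2 w z$)
$a = - \frac{7}{5}$ ($a = - \frac{4}{5} + \frac{1}{5} \left(-3\right) = - \frac{4}{5} - \frac{3}{5} = - \frac{7}{5} \approx -1.4$)
$\left(a S{\left(q{\left(4,5 \right)} \right)} + 18\right)^{2} = \left(- \frac{7}{5 \left(4 + 4 \left(-1 + 2 \cdot 5\right)\right)} + 18\right)^{2} = \left(- \frac{7}{5 \left(4 + 4 \left(-1 + 10\right)\right)} + 18\right)^{2} = \left(- \frac{7}{5 \left(4 + 4 \cdot 9\right)} + 18\right)^{2} = \left(- \frac{7}{5 \left(4 + 36\right)} + 18\right)^{2} = \left(- \frac{7}{5 \cdot 40} + 18\right)^{2} = \left(\left(- \frac{7}{5}\right) \frac{1}{40} + 18\right)^{2} = \left(- \frac{7}{200} + 18\right)^{2} = \left(\frac{3593}{200}\right)^{2} = \frac{12909649}{40000}$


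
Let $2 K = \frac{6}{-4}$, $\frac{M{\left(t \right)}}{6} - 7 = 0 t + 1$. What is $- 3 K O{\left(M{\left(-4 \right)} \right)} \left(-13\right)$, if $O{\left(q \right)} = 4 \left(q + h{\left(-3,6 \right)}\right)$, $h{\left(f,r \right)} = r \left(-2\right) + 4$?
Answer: $-4680$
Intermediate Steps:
$M{\left(t \right)} = 48$ ($M{\left(t \right)} = 42 + 6 \left(0 t + 1\right) = 42 + 6 \left(0 + 1\right) = 42 + 6 \cdot 1 = 42 + 6 = 48$)
$K = - \frac{3}{4}$ ($K = \frac{6 \frac{1}{-4}}{2} = \frac{6 \left(- \frac{1}{4}\right)}{2} = \frac{1}{2} \left(- \frac{3}{2}\right) = - \frac{3}{4} \approx -0.75$)
$h{\left(f,r \right)} = 4 - 2 r$ ($h{\left(f,r \right)} = - 2 r + 4 = 4 - 2 r$)
$O{\left(q \right)} = -32 + 4 q$ ($O{\left(q \right)} = 4 \left(q + \left(4 - 12\right)\right) = 4 \left(q - 8\right) = 4 \left(-8 + q\right) = -32 + 4 q$)
$- 3 K O{\left(M{\left(-4 \right)} \right)} \left(-13\right) = - 3 \left(- \frac{3 \left(-32 + 4 \cdot 48\right)}{4}\right) \left(-13\right) = - 3 \left(- \frac{3 \left(-32 + 192\right)}{4}\right) \left(-13\right) = - 3 \left(\left(- \frac{3}{4}\right) 160\right) \left(-13\right) = \left(-3\right) \left(-120\right) \left(-13\right) = 360 \left(-13\right) = -4680$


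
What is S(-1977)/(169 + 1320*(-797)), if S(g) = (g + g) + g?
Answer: 5931/1051871 ≈ 0.0056385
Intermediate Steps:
S(g) = 3*g (S(g) = 2*g + g = 3*g)
S(-1977)/(169 + 1320*(-797)) = (3*(-1977))/(169 + 1320*(-797)) = -5931/(169 - 1052040) = -5931/(-1051871) = -5931*(-1/1051871) = 5931/1051871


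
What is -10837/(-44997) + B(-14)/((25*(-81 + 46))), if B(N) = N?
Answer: 1444619/5624625 ≈ 0.25684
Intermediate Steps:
-10837/(-44997) + B(-14)/((25*(-81 + 46))) = -10837/(-44997) - 14*1/(25*(-81 + 46)) = -10837*(-1/44997) - 14/(25*(-35)) = 10837/44997 - 14/(-875) = 10837/44997 - 14*(-1/875) = 10837/44997 + 2/125 = 1444619/5624625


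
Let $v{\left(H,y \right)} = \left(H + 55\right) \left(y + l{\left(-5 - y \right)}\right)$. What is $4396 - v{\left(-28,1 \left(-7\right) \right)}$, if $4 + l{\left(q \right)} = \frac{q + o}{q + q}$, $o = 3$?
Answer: $\frac{18637}{4} \approx 4659.3$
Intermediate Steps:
$l{\left(q \right)} = -4 + \frac{3 + q}{2 q}$ ($l{\left(q \right)} = -4 + \frac{q + 3}{q + q} = -4 + \frac{3 + q}{2 q}$)
$v{\left(H,y \right)} = \left(55 + H\right) \left(y + \frac{38 + 7 y}{2 \left(-5 - y\right)}\right)$ ($v{\left(H,y \right)} = \left(H + 55\right) \left(y + \frac{3 - 7 \left(-5 - y\right)}{2 \left(-5 - y\right)}\right) = \left(55 + H\right) \left(y + \frac{3 + \left(35 + 7 y\right)}{2 \left(-5 - y\right)}\right) = \left(55 + H\right) \left(y + \frac{38 + 7 y}{2 \left(-5 - y\right)}\right)$)
$4396 - v{\left(-28,1 \left(-7\right) \right)} = 4396 - \frac{-2090 - 385 \cdot 1 \left(-7\right) - - 28 \left(38 + 7 \cdot 1 \left(-7\right)\right) + 2 \cdot 1 \left(-7\right) \left(5 + 1 \left(-7\right)\right) \left(55 - 28\right)}{2 \left(5 + 1 \left(-7\right)\right)} = 4396 - \frac{-2090 - -2695 - - 28 \left(38 + 7 \left(-7\right)\right) + 2 \left(-7\right) \left(5 - 7\right) 27}{2 \left(5 - 7\right)} = 4396 - \frac{-2090 + 2695 - - 28 \left(38 - 49\right) + 2 \left(-7\right) \left(-2\right) 27}{2 \left(-2\right)} = 4396 - \frac{1}{2} \left(- \frac{1}{2}\right) \left(-2090 + 2695 - \left(-28\right) \left(-11\right) + 756\right) = 4396 - \frac{1}{2} \left(- \frac{1}{2}\right) \left(-2090 + 2695 - 308 + 756\right) = 4396 - \frac{1}{2} \left(- \frac{1}{2}\right) 1053 = 4396 - - \frac{1053}{4} = 4396 + \frac{1053}{4} = \frac{18637}{4}$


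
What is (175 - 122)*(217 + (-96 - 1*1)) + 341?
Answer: 6701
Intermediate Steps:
(175 - 122)*(217 + (-96 - 1*1)) + 341 = 53*(217 + (-96 - 1)) + 341 = 53*(217 - 97) + 341 = 53*120 + 341 = 6360 + 341 = 6701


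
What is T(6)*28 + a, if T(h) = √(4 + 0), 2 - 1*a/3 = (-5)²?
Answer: -13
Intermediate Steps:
a = -69 (a = 6 - 3*(-5)² = 6 - 3*25 = 6 - 75 = -69)
T(h) = 2 (T(h) = √4 = 2)
T(6)*28 + a = 2*28 - 69 = 56 - 69 = -13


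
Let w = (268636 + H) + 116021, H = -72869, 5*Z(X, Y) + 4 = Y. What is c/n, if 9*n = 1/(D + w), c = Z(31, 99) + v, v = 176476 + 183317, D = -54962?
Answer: 831681690408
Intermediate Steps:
Z(X, Y) = -⅘ + Y/5
v = 359793
c = 359812 (c = (-⅘ + (⅕)*99) + 359793 = (-⅘ + 99/5) + 359793 = 19 + 359793 = 359812)
w = 311788 (w = (268636 - 72869) + 116021 = 195767 + 116021 = 311788)
n = 1/2311434 (n = 1/(9*(-54962 + 311788)) = (⅑)/256826 = (⅑)*(1/256826) = 1/2311434 ≈ 4.3263e-7)
c/n = 359812/(1/2311434) = 359812*2311434 = 831681690408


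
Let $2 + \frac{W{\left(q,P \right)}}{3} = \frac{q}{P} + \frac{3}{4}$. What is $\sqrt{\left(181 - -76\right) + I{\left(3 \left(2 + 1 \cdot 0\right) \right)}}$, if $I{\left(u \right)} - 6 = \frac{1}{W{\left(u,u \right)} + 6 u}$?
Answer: $\frac{\sqrt{5229267}}{141} \approx 16.218$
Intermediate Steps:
$W{\left(q,P \right)} = - \frac{15}{4} + \frac{3 q}{P}$ ($W{\left(q,P \right)} = -6 + 3 \left(\frac{q}{P} + \frac{3}{4}\right) = -6 + 3 \left(\frac{3}{4} + \frac{q}{P}\right) = -6 + \left(\frac{9}{4} + \frac{3 q}{P}\right) = - \frac{15}{4} + \frac{3 q}{P}$)
$I{\left(u \right)} = 6 + \frac{1}{- \frac{3}{4} + 6 u}$ ($I{\left(u \right)} = 6 + \frac{1}{\left(- \frac{15}{4} + \frac{3 u}{u}\right) + 6 u} = 6 + \frac{1}{\left(- \frac{15}{4} + 3\right) + 6 u} = 6 + \frac{1}{- \frac{3}{4} + 6 u}$)
$\sqrt{\left(181 - -76\right) + I{\left(3 \left(2 + 1 \cdot 0\right) \right)}} = \sqrt{\left(181 - -76\right) + \frac{2 \left(-7 + 72 \cdot 3 \left(2 + 1 \cdot 0\right)\right)}{3 \left(-1 + 8 \cdot 3 \left(2 + 1 \cdot 0\right)\right)}} = \sqrt{\left(181 + 76\right) + \frac{2 \left(-7 + 72 \cdot 3 \left(2 + 0\right)\right)}{3 \left(-1 + 8 \cdot 3 \left(2 + 0\right)\right)}} = \sqrt{257 + \frac{2 \left(-7 + 72 \cdot 3 \cdot 2\right)}{3 \left(-1 + 8 \cdot 3 \cdot 2\right)}} = \sqrt{257 + \frac{2 \left(-7 + 72 \cdot 6\right)}{3 \left(-1 + 8 \cdot 6\right)}} = \sqrt{257 + \frac{2 \left(-7 + 432\right)}{3 \left(-1 + 48\right)}} = \sqrt{257 + \frac{2}{3} \cdot \frac{1}{47} \cdot 425} = \sqrt{257 + \frac{850}{141}} = \sqrt{\frac{37087}{141}} = \frac{\sqrt{5229267}}{141}$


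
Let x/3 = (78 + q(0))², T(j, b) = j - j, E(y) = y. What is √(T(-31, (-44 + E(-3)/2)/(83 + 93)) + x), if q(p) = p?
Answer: 78*√3 ≈ 135.10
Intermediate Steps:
T(j, b) = 0
x = 18252 (x = 3*(78 + 0)² = 3*78² = 3*6084 = 18252)
√(T(-31, (-44 + E(-3)/2)/(83 + 93)) + x) = √(0 + 18252) = √18252 = 78*√3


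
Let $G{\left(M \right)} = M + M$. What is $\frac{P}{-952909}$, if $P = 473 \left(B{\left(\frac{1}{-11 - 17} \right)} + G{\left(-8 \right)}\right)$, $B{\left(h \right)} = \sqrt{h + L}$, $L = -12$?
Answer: $\frac{7568}{952909} - \frac{473 i \sqrt{2359}}{13340726} \approx 0.007942 - 0.001722 i$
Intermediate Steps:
$G{\left(M \right)} = 2 M$
$B{\left(h \right)} = \sqrt{-12 + h}$ ($B{\left(h \right)} = \sqrt{h - 12} = \sqrt{-12 + h}$)
$P = -7568 + \frac{473 i \sqrt{2359}}{14}$ ($P = 473 \left(\sqrt{-12 + \frac{1}{-11 - 17}} + 2 \left(-8\right)\right) = 473 \left(\sqrt{-12 + \frac{1}{-28}} - 16\right) = 473 \left(\sqrt{-12 - \frac{1}{28}} - 16\right) = 473 \left(\sqrt{- \frac{337}{28}} - 16\right) = 473 \left(\frac{i \sqrt{2359}}{14} - 16\right) = 473 \left(-16 + \frac{i \sqrt{2359}}{14}\right) = -7568 + \frac{473 i \sqrt{2359}}{14} \approx -7568.0 + 1641.0 i$)
$\frac{P}{-952909} = \frac{-7568 + \frac{473 i \sqrt{2359}}{14}}{-952909} = \left(-7568 + \frac{473 i \sqrt{2359}}{14}\right) \left(- \frac{1}{952909}\right) = \frac{7568}{952909} - \frac{473 i \sqrt{2359}}{13340726}$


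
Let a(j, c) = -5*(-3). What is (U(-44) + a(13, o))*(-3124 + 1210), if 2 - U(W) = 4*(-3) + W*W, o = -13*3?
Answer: 3649998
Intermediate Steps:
o = -39
a(j, c) = 15
U(W) = 14 - W² (U(W) = 2 - (4*(-3) + W*W) = 2 - (-12 + W²) = 2 + (12 - W²) = 14 - W²)
(U(-44) + a(13, o))*(-3124 + 1210) = ((14 - 1*(-44)²) + 15)*(-3124 + 1210) = ((14 - 1*1936) + 15)*(-1914) = ((14 - 1936) + 15)*(-1914) = (-1922 + 15)*(-1914) = -1907*(-1914) = 3649998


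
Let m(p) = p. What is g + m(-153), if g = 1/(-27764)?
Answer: -4247893/27764 ≈ -153.00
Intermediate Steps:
g = -1/27764 ≈ -3.6018e-5
g + m(-153) = -1/27764 - 153 = -4247893/27764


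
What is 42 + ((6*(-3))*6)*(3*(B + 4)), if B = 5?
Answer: -2874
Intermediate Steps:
42 + ((6*(-3))*6)*(3*(B + 4)) = 42 + ((6*(-3))*6)*(3*(5 + 4)) = 42 + (-18*6)*(3*9) = 42 - 108*27 = 42 - 2916 = -2874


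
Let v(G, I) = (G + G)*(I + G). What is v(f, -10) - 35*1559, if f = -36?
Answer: -51253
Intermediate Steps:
v(G, I) = 2*G*(G + I) (v(G, I) = (2*G)*(G + I) = 2*G*(G + I))
v(f, -10) - 35*1559 = 2*(-36)*(-36 - 10) - 35*1559 = 2*(-36)*(-46) - 54565 = 3312 - 54565 = -51253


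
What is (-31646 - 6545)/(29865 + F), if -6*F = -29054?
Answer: -114573/104122 ≈ -1.1004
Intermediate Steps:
F = 14527/3 (F = -⅙*(-29054) = 14527/3 ≈ 4842.3)
(-31646 - 6545)/(29865 + F) = (-31646 - 6545)/(29865 + 14527/3) = -38191/104122/3 = -38191*3/104122 = -114573/104122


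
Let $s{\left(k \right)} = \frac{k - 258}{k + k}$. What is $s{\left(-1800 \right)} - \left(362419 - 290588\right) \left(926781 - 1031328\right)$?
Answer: $\frac{4505829334543}{600} \approx 7.5097 \cdot 10^{9}$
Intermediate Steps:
$s{\left(k \right)} = \frac{-258 + k}{2 k}$
$s{\left(-1800 \right)} - \left(362419 - 290588\right) \left(926781 - 1031328\right) = \frac{-258 - 1800}{2 \left(-1800\right)} - \left(362419 - 290588\right) \left(926781 - 1031328\right) = \frac{1}{2} \left(- \frac{1}{1800}\right) \left(-2058\right) - 71831 \left(-104547\right) = \frac{343}{600} - -7509715557 = \frac{343}{600} + 7509715557 = \frac{4505829334543}{600}$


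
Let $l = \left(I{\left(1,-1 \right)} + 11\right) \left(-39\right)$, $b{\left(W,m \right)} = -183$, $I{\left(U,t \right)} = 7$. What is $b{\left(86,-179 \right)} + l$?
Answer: $-885$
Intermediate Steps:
$l = -702$ ($l = \left(7 + 11\right) \left(-39\right) = 18 \left(-39\right) = -702$)
$b{\left(86,-179 \right)} + l = -183 - 702 = -885$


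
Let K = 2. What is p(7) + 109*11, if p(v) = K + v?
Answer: 1208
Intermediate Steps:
p(v) = 2 + v
p(7) + 109*11 = (2 + 7) + 109*11 = 9 + 1199 = 1208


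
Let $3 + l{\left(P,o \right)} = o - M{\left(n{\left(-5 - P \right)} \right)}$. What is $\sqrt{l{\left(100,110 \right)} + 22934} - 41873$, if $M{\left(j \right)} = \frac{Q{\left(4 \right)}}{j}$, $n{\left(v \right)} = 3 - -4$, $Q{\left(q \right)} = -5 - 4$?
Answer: $-41873 + \frac{4 \sqrt{70567}}{7} \approx -41721.0$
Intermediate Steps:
$Q{\left(q \right)} = -9$ ($Q{\left(q \right)} = -5 - 4 = -9$)
$n{\left(v \right)} = 7$ ($n{\left(v \right)} = 3 + 4 = 7$)
$M{\left(j \right)} = - \frac{9}{j}$
$l{\left(P,o \right)} = - \frac{12}{7} + o$ ($l{\left(P,o \right)} = -3 + \left(o - - \frac{9}{7}\right) = -3 + \left(o + \frac{9}{7}\right) = -3 + \left(\frac{9}{7} + o\right) = - \frac{12}{7} + o$)
$\sqrt{l{\left(100,110 \right)} + 22934} - 41873 = \sqrt{\left(- \frac{12}{7} + 110\right) + 22934} - 41873 = \sqrt{\frac{758}{7} + 22934} - 41873 = \sqrt{\frac{161296}{7}} - 41873 = \frac{4 \sqrt{70567}}{7} - 41873 = -41873 + \frac{4 \sqrt{70567}}{7}$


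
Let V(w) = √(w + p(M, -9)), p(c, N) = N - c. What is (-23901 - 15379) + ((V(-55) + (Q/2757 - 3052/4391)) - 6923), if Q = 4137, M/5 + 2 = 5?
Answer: -186441055386/4035329 + I*√79 ≈ -46202.0 + 8.8882*I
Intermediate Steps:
M = 15 (M = -10 + 5*5 = -10 + 25 = 15)
V(w) = √(-24 + w) (V(w) = √(w + (-9 - 1*15)) = √(w + (-9 - 15)) = √(w - 24) = √(-24 + w))
(-23901 - 15379) + ((V(-55) + (Q/2757 - 3052/4391)) - 6923) = (-23901 - 15379) + ((√(-24 - 55) + (4137/2757 - 3052/4391)) - 6923) = -39280 + ((√(-79) + (4137*(1/2757) - 3052*1/4391)) - 6923) = -39280 + ((I*√79 + (1379/919 - 3052/4391)) - 6923) = -39280 + ((I*√79 + 3250401/4035329) - 6923) = -39280 + ((3250401/4035329 + I*√79) - 6923) = -39280 + (-27933332266/4035329 + I*√79) = -186441055386/4035329 + I*√79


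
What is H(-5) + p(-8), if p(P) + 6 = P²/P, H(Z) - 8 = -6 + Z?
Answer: -17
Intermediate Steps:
H(Z) = 2 + Z (H(Z) = 8 + (-6 + Z) = 2 + Z)
p(P) = -6 + P (p(P) = -6 + P²/P = -6 + P)
H(-5) + p(-8) = (2 - 5) + (-6 - 8) = -3 - 14 = -17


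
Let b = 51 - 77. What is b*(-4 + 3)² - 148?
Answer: -174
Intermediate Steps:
b = -26
b*(-4 + 3)² - 148 = -26*(-4 + 3)² - 148 = -26*(-1)² - 148 = -26*1 - 148 = -26 - 148 = -174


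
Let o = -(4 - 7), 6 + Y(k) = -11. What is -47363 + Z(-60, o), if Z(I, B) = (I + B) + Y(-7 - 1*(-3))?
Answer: -47437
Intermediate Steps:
Y(k) = -17 (Y(k) = -6 - 11 = -17)
o = 3 (o = -1*(-3) = 3)
Z(I, B) = -17 + B + I (Z(I, B) = (I + B) - 17 = (B + I) - 17 = -17 + B + I)
-47363 + Z(-60, o) = -47363 + (-17 + 3 - 60) = -47363 - 74 = -47437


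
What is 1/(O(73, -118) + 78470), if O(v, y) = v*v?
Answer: 1/83799 ≈ 1.1933e-5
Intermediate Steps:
O(v, y) = v**2
1/(O(73, -118) + 78470) = 1/(73**2 + 78470) = 1/(5329 + 78470) = 1/83799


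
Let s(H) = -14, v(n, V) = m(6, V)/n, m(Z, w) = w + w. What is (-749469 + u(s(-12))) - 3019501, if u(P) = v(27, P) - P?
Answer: -101761840/27 ≈ -3.7690e+6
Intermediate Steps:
m(Z, w) = 2*w
v(n, V) = 2*V/n (v(n, V) = (2*V)/n = 2*V/n)
u(P) = -25*P/27 (u(P) = 2*P/27 - P = -25*P/27)
(-749469 + u(s(-12))) - 3019501 = (-749469 - 25/27*(-14)) - 3019501 = (-749469 + 350/27) - 3019501 = -20235313/27 - 3019501 = -101761840/27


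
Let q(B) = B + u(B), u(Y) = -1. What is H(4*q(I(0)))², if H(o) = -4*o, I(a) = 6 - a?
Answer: 6400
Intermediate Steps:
q(B) = -1 + B (q(B) = B - 1 = -1 + B)
H(4*q(I(0)))² = (-16*(-1 + (6 - 1*0)))² = (-16*(-1 + (6 + 0)))² = (-16*(-1 + 6))² = (-16*5)² = (-4*20)² = (-80)² = 6400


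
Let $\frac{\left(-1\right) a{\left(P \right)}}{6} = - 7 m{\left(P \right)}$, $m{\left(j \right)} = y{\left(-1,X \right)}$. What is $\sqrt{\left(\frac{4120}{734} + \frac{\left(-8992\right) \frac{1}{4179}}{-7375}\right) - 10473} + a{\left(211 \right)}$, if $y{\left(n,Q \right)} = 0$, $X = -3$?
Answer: $\frac{i \sqrt{53567228514128342949285}}{2262197175} \approx 102.31 i$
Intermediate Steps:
$m{\left(j \right)} = 0$
$a{\left(P \right)} = 0$ ($a{\left(P \right)} = - 6 \left(\left(-7\right) 0\right) = \left(-6\right) 0 = 0$)
$\sqrt{\left(\frac{4120}{734} + \frac{\left(-8992\right) \frac{1}{4179}}{-7375}\right) - 10473} + a{\left(211 \right)} = \sqrt{\left(\frac{4120}{734} + \frac{\left(-8992\right) \frac{1}{4179}}{-7375}\right) - 10473} + 0 = \sqrt{\left(4120 \cdot \frac{1}{734} + \left(-8992\right) \frac{1}{4179} \left(- \frac{1}{7375}\right)\right) - 10473} + 0 = \sqrt{\left(\frac{2060}{367} - - \frac{8992}{30820125}\right) - 10473} + 0 = \sqrt{\left(\frac{2060}{367} + \frac{8992}{30820125}\right) - 10473} + 0 = \sqrt{\frac{63492757564}{11310985875} - 10473} + 0 = \sqrt{- \frac{118396462311311}{11310985875}} + 0 = \frac{i \sqrt{53567228514128342949285}}{2262197175} + 0 = \frac{i \sqrt{53567228514128342949285}}{2262197175}$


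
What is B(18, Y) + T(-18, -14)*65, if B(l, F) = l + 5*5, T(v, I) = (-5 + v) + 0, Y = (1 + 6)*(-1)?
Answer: -1452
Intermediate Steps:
Y = -7 (Y = 7*(-1) = -7)
T(v, I) = -5 + v
B(l, F) = 25 + l (B(l, F) = l + 25 = 25 + l)
B(18, Y) + T(-18, -14)*65 = (25 + 18) + (-5 - 18)*65 = 43 - 23*65 = 43 - 1495 = -1452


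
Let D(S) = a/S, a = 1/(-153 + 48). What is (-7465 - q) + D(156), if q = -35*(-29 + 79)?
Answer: -93611701/16380 ≈ -5715.0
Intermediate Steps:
q = -1750 (q = -35*50 = -1750)
a = -1/105 (a = 1/(-105) = -1/105 ≈ -0.0095238)
D(S) = -1/(105*S)
(-7465 - q) + D(156) = (-7465 - 1*(-1750)) - 1/105/156 = (-7465 + 1750) - 1/105*1/156 = -5715 - 1/16380 = -93611701/16380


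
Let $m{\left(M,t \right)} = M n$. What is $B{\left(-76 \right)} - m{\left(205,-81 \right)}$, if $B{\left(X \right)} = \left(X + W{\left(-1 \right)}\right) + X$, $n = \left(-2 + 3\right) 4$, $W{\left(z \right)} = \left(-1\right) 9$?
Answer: $-981$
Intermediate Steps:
$W{\left(z \right)} = -9$
$n = 4$ ($n = 1 \cdot 4 = 4$)
$B{\left(X \right)} = -9 + 2 X$ ($B{\left(X \right)} = \left(X - 9\right) + X = \left(-9 + X\right) + X = -9 + 2 X$)
$m{\left(M,t \right)} = 4 M$ ($m{\left(M,t \right)} = M 4 = 4 M$)
$B{\left(-76 \right)} - m{\left(205,-81 \right)} = \left(-9 + 2 \left(-76\right)\right) - 4 \cdot 205 = \left(-9 - 152\right) - 820 = -161 - 820 = -981$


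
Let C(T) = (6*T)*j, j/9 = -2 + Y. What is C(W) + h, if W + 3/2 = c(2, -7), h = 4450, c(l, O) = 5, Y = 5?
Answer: 5017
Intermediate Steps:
j = 27 (j = 9*(-2 + 5) = 9*3 = 27)
W = 7/2 (W = -3/2 + 5 = 7/2 ≈ 3.5000)
C(T) = 162*T (C(T) = (6*T)*27 = 162*T)
C(W) + h = 162*(7/2) + 4450 = 567 + 4450 = 5017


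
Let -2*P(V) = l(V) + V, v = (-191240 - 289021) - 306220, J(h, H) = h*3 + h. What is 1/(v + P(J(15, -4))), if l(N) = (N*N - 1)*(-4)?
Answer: -1/779313 ≈ -1.2832e-6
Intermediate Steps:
J(h, H) = 4*h (J(h, H) = 3*h + h = 4*h)
v = -786481 (v = -480261 - 306220 = -786481)
l(N) = 4 - 4*N² (l(N) = (N² - 1)*(-4) = (-1 + N²)*(-4) = 4 - 4*N²)
P(V) = -2 + 2*V² - V/2 (P(V) = -((4 - 4*V²) + V)/2 = -(4 + V - 4*V²)/2 = -2 + 2*V² - V/2)
1/(v + P(J(15, -4))) = 1/(-786481 + (-2 + 2*(4*15)² - 2*15)) = 1/(-786481 + (-2 + 2*60² - ½*60)) = 1/(-786481 + (-2 + 2*3600 - 30)) = 1/(-786481 + (-2 + 7200 - 30)) = 1/(-786481 + 7168) = 1/(-779313) = -1/779313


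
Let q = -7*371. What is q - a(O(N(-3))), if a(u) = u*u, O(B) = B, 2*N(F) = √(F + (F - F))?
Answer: -10385/4 ≈ -2596.3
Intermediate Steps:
N(F) = √F/2 (N(F) = √(F + (F - F))/2 = √(F + 0)/2 = √F/2)
a(u) = u²
q = -2597
q - a(O(N(-3))) = -2597 - (√(-3)/2)² = -2597 - ((I*√3)/2)² = -2597 - (I*√3/2)² = -2597 - 1*(-¾) = -2597 + ¾ = -10385/4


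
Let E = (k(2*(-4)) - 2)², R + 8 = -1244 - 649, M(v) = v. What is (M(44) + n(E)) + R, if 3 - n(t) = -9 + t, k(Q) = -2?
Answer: -1861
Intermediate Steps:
R = -1901 (R = -8 + (-1244 - 649) = -8 - 1893 = -1901)
E = 16 (E = (-2 - 2)² = (-4)² = 16)
n(t) = 12 - t (n(t) = 3 - (-9 + t) = 3 + (9 - t) = 12 - t)
(M(44) + n(E)) + R = (44 + (12 - 1*16)) - 1901 = (44 + (12 - 16)) - 1901 = (44 - 4) - 1901 = 40 - 1901 = -1861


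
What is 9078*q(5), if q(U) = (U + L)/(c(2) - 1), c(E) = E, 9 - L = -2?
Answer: 145248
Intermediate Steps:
L = 11 (L = 9 - 1*(-2) = 9 + 2 = 11)
q(U) = 11 + U (q(U) = (U + 11)/(2 - 1) = (11 + U)/1 = (11 + U)*1 = 11 + U)
9078*q(5) = 9078*(11 + 5) = 9078*16 = 145248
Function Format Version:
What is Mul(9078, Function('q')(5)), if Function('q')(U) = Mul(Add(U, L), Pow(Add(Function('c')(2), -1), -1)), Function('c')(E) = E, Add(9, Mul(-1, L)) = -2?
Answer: 145248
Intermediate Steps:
L = 11 (L = Add(9, Mul(-1, -2)) = Add(9, 2) = 11)
Function('q')(U) = Add(11, U) (Function('q')(U) = Mul(Add(U, 11), Pow(Add(2, -1), -1)) = Mul(Add(11, U), Pow(1, -1)) = Mul(Add(11, U), 1) = Add(11, U))
Mul(9078, Function('q')(5)) = Mul(9078, Add(11, 5)) = Mul(9078, 16) = 145248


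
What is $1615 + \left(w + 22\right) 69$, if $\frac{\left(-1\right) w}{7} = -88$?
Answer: $45637$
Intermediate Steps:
$w = 616$ ($w = \left(-7\right) \left(-88\right) = 616$)
$1615 + \left(w + 22\right) 69 = 1615 + \left(616 + 22\right) 69 = 1615 + 638 \cdot 69 = 1615 + 44022 = 45637$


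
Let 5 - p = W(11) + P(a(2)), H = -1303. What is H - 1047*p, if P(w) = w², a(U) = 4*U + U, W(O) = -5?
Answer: 92927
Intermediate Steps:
a(U) = 5*U
p = -90 (p = 5 - (-5 + (5*2)²) = 5 - (-5 + 10²) = 5 - (-5 + 100) = 5 - 1*95 = 5 - 95 = -90)
H - 1047*p = -1303 - 1047*(-90) = -1303 + 94230 = 92927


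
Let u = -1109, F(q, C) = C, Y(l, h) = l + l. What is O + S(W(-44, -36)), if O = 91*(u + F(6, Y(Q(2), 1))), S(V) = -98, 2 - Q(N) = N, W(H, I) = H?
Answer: -101017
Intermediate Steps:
Q(N) = 2 - N
Y(l, h) = 2*l
O = -100919 (O = 91*(-1109 + 2*(2 - 1*2)) = 91*(-1109 + 2*(2 - 2)) = 91*(-1109 + 2*0) = 91*(-1109 + 0) = 91*(-1109) = -100919)
O + S(W(-44, -36)) = -100919 - 98 = -101017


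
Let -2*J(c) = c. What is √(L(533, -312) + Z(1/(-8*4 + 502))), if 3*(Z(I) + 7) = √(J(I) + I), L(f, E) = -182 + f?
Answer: √(683906400 + 1410*√235)/1410 ≈ 18.548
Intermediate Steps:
J(c) = -c/2
Z(I) = -7 + √2*√I/6 (Z(I) = -7 + √(-I/2 + I)/3 = -7 + √(I/2)/3 = -7 + (√2*√I/2)/3 = -7 + √2*√I/6)
√(L(533, -312) + Z(1/(-8*4 + 502))) = √((-182 + 533) + (-7 + √2*√(1/(-8*4 + 502))/6)) = √(351 + (-7 + √2*√(1/(-32 + 502))/6)) = √(351 + (-7 + √2*√(1/470)/6)) = √(351 + (-7 + √2*(√470/470)/6)) = √(351 + (-7 + √235/1410)) = √(344 + √235/1410)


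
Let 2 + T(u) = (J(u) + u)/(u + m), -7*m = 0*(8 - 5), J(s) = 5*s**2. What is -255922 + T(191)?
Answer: -254968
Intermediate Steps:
m = 0 (m = -0*(8 - 5) = -0*3 = -1/7*0 = 0)
T(u) = -2 + (u + 5*u**2)/u (T(u) = -2 + (5*u**2 + u)/(u + 0) = -2 + (u + 5*u**2)/u)
-255922 + T(191) = -255922 + (-1 + 5*191) = -255922 + (-1 + 955) = -255922 + 954 = -254968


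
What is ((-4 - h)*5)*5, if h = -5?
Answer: 25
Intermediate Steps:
((-4 - h)*5)*5 = ((-4 - 1*(-5))*5)*5 = ((-4 + 5)*5)*5 = (1*5)*5 = 5*5 = 25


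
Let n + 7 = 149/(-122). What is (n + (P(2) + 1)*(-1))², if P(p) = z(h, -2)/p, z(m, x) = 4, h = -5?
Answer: 1874161/14884 ≈ 125.92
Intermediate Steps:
P(p) = 4/p
n = -1003/122 (n = -7 + 149/(-122) = -7 + 149*(-1/122) = -7 - 149/122 = -1003/122 ≈ -8.2213)
(n + (P(2) + 1)*(-1))² = (-1003/122 + (4/2 + 1)*(-1))² = (-1003/122 + (4*(½) + 1)*(-1))² = (-1003/122 + (2 + 1)*(-1))² = (-1003/122 + 3*(-1))² = (-1003/122 - 3)² = (-1369/122)² = 1874161/14884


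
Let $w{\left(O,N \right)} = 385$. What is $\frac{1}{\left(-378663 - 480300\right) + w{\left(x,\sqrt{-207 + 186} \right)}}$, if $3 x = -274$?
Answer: $- \frac{1}{858578} \approx -1.1647 \cdot 10^{-6}$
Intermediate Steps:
$x = - \frac{274}{3}$ ($x = \frac{1}{3} \left(-274\right) = - \frac{274}{3} \approx -91.333$)
$\frac{1}{\left(-378663 - 480300\right) + w{\left(x,\sqrt{-207 + 186} \right)}} = \frac{1}{\left(-378663 - 480300\right) + 385} = \frac{1}{-858963 + 385} = \frac{1}{-858578} = - \frac{1}{858578}$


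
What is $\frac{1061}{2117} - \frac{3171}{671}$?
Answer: $- \frac{6001076}{1420507} \approx -4.2246$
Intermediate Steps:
$\frac{1061}{2117} - \frac{3171}{671} = - \frac{6001076}{1420507}$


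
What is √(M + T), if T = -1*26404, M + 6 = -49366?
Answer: 32*I*√74 ≈ 275.27*I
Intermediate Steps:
M = -49372 (M = -6 - 49366 = -49372)
T = -26404
√(M + T) = √(-49372 - 26404) = √(-75776) = 32*I*√74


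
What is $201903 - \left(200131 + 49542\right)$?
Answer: $-47770$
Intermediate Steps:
$201903 - \left(200131 + 49542\right) = 201903 - 249673 = -47770$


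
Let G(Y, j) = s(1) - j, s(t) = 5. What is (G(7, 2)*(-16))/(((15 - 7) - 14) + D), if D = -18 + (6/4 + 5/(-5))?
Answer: 96/47 ≈ 2.0426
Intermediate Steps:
G(Y, j) = 5 - j
D = -35/2 (D = -18 + (6*(1/4) + 5*(-1/5)) = -18 + (3/2 - 1) = -18 + 1/2 = -35/2 ≈ -17.500)
(G(7, 2)*(-16))/(((15 - 7) - 14) + D) = ((5 - 1*2)*(-16))/(((15 - 7) - 14) - 35/2) = ((5 - 2)*(-16))/((8 - 14) - 35/2) = (3*(-16))/(-6 - 35/2) = -48/(-47/2) = -48*(-2/47) = 96/47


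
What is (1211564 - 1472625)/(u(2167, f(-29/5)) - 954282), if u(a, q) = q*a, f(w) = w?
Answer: 1305305/4834253 ≈ 0.27001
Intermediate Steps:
u(a, q) = a*q
(1211564 - 1472625)/(u(2167, f(-29/5)) - 954282) = (1211564 - 1472625)/(2167*(-29/5) - 954282) = -261061/(2167*(-29*⅕) - 954282) = -261061/(2167*(-29/5) - 954282) = -261061/(-62843/5 - 954282) = -261061/(-4834253/5) = -261061*(-5/4834253) = 1305305/4834253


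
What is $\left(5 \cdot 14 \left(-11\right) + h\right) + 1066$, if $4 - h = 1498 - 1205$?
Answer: $7$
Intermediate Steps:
$h = -289$ ($h = 4 - \left(1498 - 1205\right) = 4 - 293 = -289$)
$\left(5 \cdot 14 \left(-11\right) + h\right) + 1066 = \left(5 \cdot 14 \left(-11\right) - 289\right) + 1066 = \left(70 \left(-11\right) - 289\right) + 1066 = \left(-770 - 289\right) + 1066 = -1059 + 1066 = 7$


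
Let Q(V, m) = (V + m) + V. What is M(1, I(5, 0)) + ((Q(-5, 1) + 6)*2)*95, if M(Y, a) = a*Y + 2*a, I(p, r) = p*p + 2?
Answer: -489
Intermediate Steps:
Q(V, m) = m + 2*V
I(p, r) = 2 + p² (I(p, r) = p² + 2 = 2 + p²)
M(Y, a) = 2*a + Y*a (M(Y, a) = Y*a + 2*a = 2*a + Y*a)
M(1, I(5, 0)) + ((Q(-5, 1) + 6)*2)*95 = (2 + 5²)*(2 + 1) + (((1 + 2*(-5)) + 6)*2)*95 = (2 + 25)*3 + (((1 - 10) + 6)*2)*95 = 27*3 + ((-9 + 6)*2)*95 = 81 - 3*2*95 = 81 - 6*95 = 81 - 570 = -489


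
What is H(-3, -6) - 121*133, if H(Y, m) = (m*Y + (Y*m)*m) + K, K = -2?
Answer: -16185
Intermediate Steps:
H(Y, m) = -2 + Y*m + Y*m² (H(Y, m) = (m*Y + (Y*m)*m) - 2 = (Y*m + Y*m²) - 2 = -2 + Y*m + Y*m²)
H(-3, -6) - 121*133 = (-2 - 3*(-6) - 3*(-6)²) - 121*133 = (-2 + 18 - 3*36) - 16093 = (-2 + 18 - 108) - 16093 = -92 - 16093 = -16185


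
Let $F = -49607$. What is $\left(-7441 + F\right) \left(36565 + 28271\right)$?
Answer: $-3698764128$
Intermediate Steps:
$\left(-7441 + F\right) \left(36565 + 28271\right) = \left(-7441 - 49607\right) \left(36565 + 28271\right) = \left(-57048\right) 64836 = -3698764128$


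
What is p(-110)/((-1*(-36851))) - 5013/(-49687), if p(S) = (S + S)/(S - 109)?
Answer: 40467690937/400992424503 ≈ 0.10092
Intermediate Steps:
p(S) = 2*S/(-109 + S) (p(S) = (2*S)/(-109 + S) = 2*S/(-109 + S))
p(-110)/((-1*(-36851))) - 5013/(-49687) = (2*(-110)/(-109 - 110))/((-1*(-36851))) - 5013/(-49687) = (2*(-110)/(-219))/36851 - 5013*(-1/49687) = (2*(-110)*(-1/219))*(1/36851) + 5013/49687 = (220/219)*(1/36851) + 5013/49687 = 220/8070369 + 5013/49687 = 40467690937/400992424503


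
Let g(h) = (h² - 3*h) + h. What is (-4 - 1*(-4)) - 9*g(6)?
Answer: -216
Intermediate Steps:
g(h) = h² - 2*h
(-4 - 1*(-4)) - 9*g(6) = (-4 - 1*(-4)) - 54*(-2 + 6) = (-4 + 4) - 54*4 = 0 - 9*24 = 0 - 216 = -216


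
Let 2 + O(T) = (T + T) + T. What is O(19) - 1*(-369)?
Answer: 424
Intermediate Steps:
O(T) = -2 + 3*T (O(T) = -2 + ((T + T) + T) = -2 + (2*T + T) = -2 + 3*T)
O(19) - 1*(-369) = (-2 + 3*19) - 1*(-369) = (-2 + 57) + 369 = 55 + 369 = 424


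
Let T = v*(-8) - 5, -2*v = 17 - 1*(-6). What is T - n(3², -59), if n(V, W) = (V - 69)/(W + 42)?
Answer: 1419/17 ≈ 83.471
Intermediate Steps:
v = -23/2 (v = -(17 - 1*(-6))/2 = -(17 + 6)/2 = -½*23 = -23/2 ≈ -11.500)
n(V, W) = (-69 + V)/(42 + W)
T = 87 (T = -23/2*(-8) - 5 = 92 - 5 = 87)
T - n(3², -59) = 87 - (-69 + 3²)/(42 - 59) = 87 - (-69 + 9)/(-17) = 87 - (-1)*(-60)/17 = 87 - 1*60/17 = 87 - 60/17 = 1419/17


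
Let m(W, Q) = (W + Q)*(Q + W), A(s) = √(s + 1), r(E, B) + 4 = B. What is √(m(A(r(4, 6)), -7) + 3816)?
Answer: √(3868 - 14*√3) ≈ 61.998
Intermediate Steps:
r(E, B) = -4 + B
A(s) = √(1 + s)
m(W, Q) = (Q + W)² (m(W, Q) = (Q + W)*(Q + W) = (Q + W)²)
√(m(A(r(4, 6)), -7) + 3816) = √((-7 + √(1 + (-4 + 6)))² + 3816) = √((-7 + √(1 + 2))² + 3816) = √((-7 + √3)² + 3816) = √(3816 + (-7 + √3)²)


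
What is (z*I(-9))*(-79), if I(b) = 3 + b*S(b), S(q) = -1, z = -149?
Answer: 141252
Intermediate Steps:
I(b) = 3 - b (I(b) = 3 + b*(-1) = 3 - b)
(z*I(-9))*(-79) = -149*(3 - 1*(-9))*(-79) = -149*(3 + 9)*(-79) = -149*12*(-79) = -1788*(-79) = 141252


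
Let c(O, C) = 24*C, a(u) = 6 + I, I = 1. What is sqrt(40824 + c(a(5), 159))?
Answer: 12*sqrt(310) ≈ 211.28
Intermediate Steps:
a(u) = 7 (a(u) = 6 + 1 = 7)
sqrt(40824 + c(a(5), 159)) = sqrt(40824 + 24*159) = sqrt(40824 + 3816) = sqrt(44640) = 12*sqrt(310)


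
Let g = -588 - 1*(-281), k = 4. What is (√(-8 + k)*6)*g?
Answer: -3684*I ≈ -3684.0*I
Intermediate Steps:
g = -307 (g = -588 + 281 = -307)
(√(-8 + k)*6)*g = (√(-8 + 4)*6)*(-307) = (√(-4)*6)*(-307) = ((2*I)*6)*(-307) = (12*I)*(-307) = -3684*I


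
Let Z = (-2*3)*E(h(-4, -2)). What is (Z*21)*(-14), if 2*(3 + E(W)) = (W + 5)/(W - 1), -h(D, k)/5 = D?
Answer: -78498/19 ≈ -4131.5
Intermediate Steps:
h(D, k) = -5*D
E(W) = -3 + (5 + W)/(2*(-1 + W)) (E(W) = -3 + ((W + 5)/(W - 1))/2 = -3 + ((5 + W)/(-1 + W))/2 = -3 + (5 + W)/(2*(-1 + W)))
Z = 267/19 (Z = (-2*3)*((11 - (-25)*(-4))/(2*(-1 - 5*(-4)))) = -3*(11 - 5*20)/(-1 + 20) = -3*(11 - 100)/19 = -3*(-89)/19 = -6*(-89/38) = 267/19 ≈ 14.053)
(Z*21)*(-14) = ((267/19)*21)*(-14) = (5607/19)*(-14) = -78498/19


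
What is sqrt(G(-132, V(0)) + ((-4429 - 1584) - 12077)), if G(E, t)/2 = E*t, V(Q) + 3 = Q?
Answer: 93*I*sqrt(2) ≈ 131.52*I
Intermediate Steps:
V(Q) = -3 + Q
G(E, t) = 2*E*t (G(E, t) = 2*(E*t) = 2*E*t)
sqrt(G(-132, V(0)) + ((-4429 - 1584) - 12077)) = sqrt(2*(-132)*(-3 + 0) + ((-4429 - 1584) - 12077)) = sqrt(2*(-132)*(-3) + (-6013 - 12077)) = sqrt(792 - 18090) = sqrt(-17298) = 93*I*sqrt(2)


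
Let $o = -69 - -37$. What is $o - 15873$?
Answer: $-15905$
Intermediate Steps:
$o = -32$ ($o = -69 + 37 = -32$)
$o - 15873 = -32 - 15873 = -15905$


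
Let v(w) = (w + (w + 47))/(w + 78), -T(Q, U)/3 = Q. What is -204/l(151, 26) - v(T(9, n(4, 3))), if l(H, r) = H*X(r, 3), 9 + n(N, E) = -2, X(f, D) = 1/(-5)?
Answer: 53077/7701 ≈ 6.8922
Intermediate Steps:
X(f, D) = -1/5
n(N, E) = -11 (n(N, E) = -9 - 2 = -11)
T(Q, U) = -3*Q
l(H, r) = -H/5 (l(H, r) = H*(-1/5) = -H/5)
v(w) = (47 + 2*w)/(78 + w) (v(w) = (w + (47 + w))/(78 + w) = (47 + 2*w)/(78 + w))
-204/l(151, 26) - v(T(9, n(4, 3))) = -204/((-1/5*151)) - (47 + 2*(-3*9))/(78 - 3*9) = -204/(-151/5) - (47 + 2*(-27))/(78 - 27) = -204*(-5/151) - (47 - 54)/51 = 1020/151 - (-7)/51 = 1020/151 - 1*(-7/51) = 1020/151 + 7/51 = 53077/7701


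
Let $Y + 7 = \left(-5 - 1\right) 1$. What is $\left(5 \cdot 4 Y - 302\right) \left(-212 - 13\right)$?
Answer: $126450$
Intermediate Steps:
$Y = -13$ ($Y = -7 + \left(-5 - 1\right) 1 = -7 - 6 = -13$)
$\left(5 \cdot 4 Y - 302\right) \left(-212 - 13\right) = \left(5 \cdot 4 \left(-13\right) - 302\right) \left(-212 - 13\right) = \left(20 \left(-13\right) - 302\right) \left(-225\right) = \left(-260 - 302\right) \left(-225\right) = \left(-562\right) \left(-225\right) = 126450$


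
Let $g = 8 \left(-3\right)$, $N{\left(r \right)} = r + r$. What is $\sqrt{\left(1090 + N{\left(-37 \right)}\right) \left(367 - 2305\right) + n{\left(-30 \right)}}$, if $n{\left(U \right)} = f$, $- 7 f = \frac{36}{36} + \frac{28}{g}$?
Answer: $\frac{i \sqrt{3473330070}}{42} \approx 1403.2 i$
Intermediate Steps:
$N{\left(r \right)} = 2 r$
$g = -24$
$f = \frac{1}{42}$ ($f = - \frac{\frac{36}{36} + \frac{28}{-24}}{7} = - \frac{36 \cdot \frac{1}{36} + 28 \left(- \frac{1}{24}\right)}{7} = - \frac{1 - \frac{7}{6}}{7} = \left(- \frac{1}{7}\right) \left(- \frac{1}{6}\right) = \frac{1}{42} \approx 0.02381$)
$n{\left(U \right)} = \frac{1}{42}$
$\sqrt{\left(1090 + N{\left(-37 \right)}\right) \left(367 - 2305\right) + n{\left(-30 \right)}} = \sqrt{\left(1090 + 2 \left(-37\right)\right) \left(367 - 2305\right) + \frac{1}{42}} = \sqrt{\left(1090 - 74\right) \left(-1938\right) + \frac{1}{42}} = \sqrt{1016 \left(-1938\right) + \frac{1}{42}} = \sqrt{-1969008 + \frac{1}{42}} = \sqrt{- \frac{82698335}{42}} = \frac{i \sqrt{3473330070}}{42}$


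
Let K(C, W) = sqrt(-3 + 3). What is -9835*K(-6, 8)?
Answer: 0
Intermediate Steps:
K(C, W) = 0 (K(C, W) = sqrt(0) = 0)
-9835*K(-6, 8) = -9835*0 = 0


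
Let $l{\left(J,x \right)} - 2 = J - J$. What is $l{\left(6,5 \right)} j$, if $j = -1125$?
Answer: $-2250$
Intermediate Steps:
$l{\left(J,x \right)} = 2$ ($l{\left(J,x \right)} = 2 + \left(J - J\right) = 2 + 0 = 2$)
$l{\left(6,5 \right)} j = 2 \left(-1125\right) = -2250$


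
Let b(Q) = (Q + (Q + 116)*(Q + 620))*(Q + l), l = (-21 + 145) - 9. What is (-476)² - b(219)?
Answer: -93722280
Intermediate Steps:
l = 115 (l = 124 - 9 = 115)
b(Q) = (115 + Q)*(Q + (116 + Q)*(620 + Q)) (b(Q) = (Q + (Q + 116)*(Q + 620))*(Q + 115) = (Q + (116 + Q)*(620 + Q))*(115 + Q) = (115 + Q)*(Q + (116 + Q)*(620 + Q)))
(-476)² - b(219) = (-476)² - (8270800 + 219³ + 852*219² + 156675*219) = 226576 - (8270800 + 10503459 + 852*47961 + 34311825) = 226576 - (8270800 + 10503459 + 40862772 + 34311825) = 226576 - 1*93948856 = 226576 - 93948856 = -93722280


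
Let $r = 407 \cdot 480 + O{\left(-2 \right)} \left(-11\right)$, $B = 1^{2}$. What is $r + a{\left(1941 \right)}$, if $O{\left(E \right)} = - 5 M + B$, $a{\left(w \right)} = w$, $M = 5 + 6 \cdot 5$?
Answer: $199215$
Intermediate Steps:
$M = 35$ ($M = 5 + 30 = 35$)
$B = 1$
$O{\left(E \right)} = -174$ ($O{\left(E \right)} = \left(-5\right) 35 + 1 = -175 + 1 = -174$)
$r = 197274$ ($r = 407 \cdot 480 - -1914 = 195360 + 1914 = 197274$)
$r + a{\left(1941 \right)} = 197274 + 1941 = 199215$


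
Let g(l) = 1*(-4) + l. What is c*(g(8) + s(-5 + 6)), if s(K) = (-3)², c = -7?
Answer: -91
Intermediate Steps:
s(K) = 9
g(l) = -4 + l
c*(g(8) + s(-5 + 6)) = -7*((-4 + 8) + 9) = -7*(4 + 9) = -7*13 = -91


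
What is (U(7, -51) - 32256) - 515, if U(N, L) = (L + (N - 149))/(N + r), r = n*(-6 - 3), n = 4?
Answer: -950166/29 ≈ -32764.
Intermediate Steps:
r = -36 (r = 4*(-6 - 3) = 4*(-9) = -36)
U(N, L) = (-149 + L + N)/(-36 + N) (U(N, L) = (L + (N - 149))/(N - 36) = (L + (-149 + N))/(-36 + N) = (-149 + L + N)/(-36 + N))
(U(7, -51) - 32256) - 515 = ((-149 - 51 + 7)/(-36 + 7) - 32256) - 515 = (-193/(-29) - 32256) - 515 = (-1/29*(-193) - 32256) - 515 = (193/29 - 32256) - 515 = -935231/29 - 515 = -950166/29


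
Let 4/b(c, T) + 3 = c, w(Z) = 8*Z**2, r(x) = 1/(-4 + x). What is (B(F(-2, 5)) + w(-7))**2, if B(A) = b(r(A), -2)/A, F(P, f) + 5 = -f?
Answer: 7107838864/46225 ≈ 1.5377e+5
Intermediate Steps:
b(c, T) = 4/(-3 + c)
F(P, f) = -5 - f
B(A) = 4/(A*(-3 + 1/(-4 + A))) (B(A) = (4/(-3 + 1/(-4 + A)))/A = 4/(A*(-3 + 1/(-4 + A))))
(B(F(-2, 5)) + w(-7))**2 = (4*(4 - (-5 - 1*5))/((-5 - 1*5)*(-13 + 3*(-5 - 1*5))) + 8*(-7)**2)**2 = (4*(4 - (-5 - 5))/((-5 - 5)*(-13 + 3*(-5 - 5))) + 8*49)**2 = (4*(4 - 1*(-10))/(-10*(-13 + 3*(-10))) + 392)**2 = (4*(-1/10)*(4 + 10)/(-13 - 30) + 392)**2 = (4*(-1/10)*14/(-43) + 392)**2 = (4*(-1/10)*(-1/43)*14 + 392)**2 = (28/215 + 392)**2 = (84308/215)**2 = 7107838864/46225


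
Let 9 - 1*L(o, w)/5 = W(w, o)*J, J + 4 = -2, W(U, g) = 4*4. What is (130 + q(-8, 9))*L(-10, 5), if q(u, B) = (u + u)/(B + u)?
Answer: 59850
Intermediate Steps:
q(u, B) = 2*u/(B + u) (q(u, B) = (2*u)/(B + u) = 2*u/(B + u))
W(U, g) = 16
J = -6 (J = -4 - 2 = -6)
L(o, w) = 525 (L(o, w) = 45 - 80*(-6) = 45 - 5*(-96) = 45 + 480 = 525)
(130 + q(-8, 9))*L(-10, 5) = (130 + 2*(-8)/(9 - 8))*525 = (130 + 2*(-8)/1)*525 = (130 + 2*(-8)*1)*525 = (130 - 16)*525 = 114*525 = 59850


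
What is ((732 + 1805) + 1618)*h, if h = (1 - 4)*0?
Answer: 0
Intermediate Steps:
h = 0 (h = -3*0 = 0)
((732 + 1805) + 1618)*h = ((732 + 1805) + 1618)*0 = (2537 + 1618)*0 = 4155*0 = 0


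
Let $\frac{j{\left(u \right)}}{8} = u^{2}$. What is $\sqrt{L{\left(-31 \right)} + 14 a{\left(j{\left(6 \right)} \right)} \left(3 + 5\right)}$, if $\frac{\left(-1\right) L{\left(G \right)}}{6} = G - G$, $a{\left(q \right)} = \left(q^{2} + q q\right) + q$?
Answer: $48 \sqrt{8078} \approx 4314.1$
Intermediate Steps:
$j{\left(u \right)} = 8 u^{2}$
$a{\left(q \right)} = q + 2 q^{2}$ ($a{\left(q \right)} = \left(q^{2} + q^{2}\right) + q = 2 q^{2} + q = q + 2 q^{2}$)
$L{\left(G \right)} = 0$ ($L{\left(G \right)} = - 6 \left(G - G\right) = \left(-6\right) 0 = 0$)
$\sqrt{L{\left(-31 \right)} + 14 a{\left(j{\left(6 \right)} \right)} \left(3 + 5\right)} = \sqrt{0 + 14 \cdot 8 \cdot 6^{2} \left(1 + 2 \cdot 8 \cdot 6^{2}\right) \left(3 + 5\right)} = \sqrt{0 + 14 \cdot 8 \cdot 36 \left(1 + 2 \cdot 8 \cdot 36\right) 8} = \sqrt{0 + 14 \cdot 288 \left(1 + 2 \cdot 288\right) 8} = \sqrt{0 + 14 \cdot 288 \left(1 + 576\right) 8} = \sqrt{0 + 14 \cdot 288 \cdot 577 \cdot 8} = \sqrt{0 + 14 \cdot 166176 \cdot 8} = \sqrt{0 + 2326464 \cdot 8} = \sqrt{0 + 18611712} = \sqrt{18611712} = 48 \sqrt{8078}$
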